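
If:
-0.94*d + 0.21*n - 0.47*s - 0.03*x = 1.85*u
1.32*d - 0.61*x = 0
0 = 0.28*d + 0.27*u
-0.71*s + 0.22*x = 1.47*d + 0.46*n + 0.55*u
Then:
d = 0.462121212121212*x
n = -1.07241906856379*x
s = 0.419119488217946*x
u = -0.479236812570146*x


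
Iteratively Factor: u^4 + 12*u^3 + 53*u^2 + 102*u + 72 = (u + 2)*(u^3 + 10*u^2 + 33*u + 36) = (u + 2)*(u + 3)*(u^2 + 7*u + 12) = (u + 2)*(u + 3)*(u + 4)*(u + 3)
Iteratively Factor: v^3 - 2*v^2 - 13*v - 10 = (v + 2)*(v^2 - 4*v - 5) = (v - 5)*(v + 2)*(v + 1)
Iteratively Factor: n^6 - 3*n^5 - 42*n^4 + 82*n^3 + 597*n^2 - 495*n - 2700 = (n - 5)*(n^5 + 2*n^4 - 32*n^3 - 78*n^2 + 207*n + 540) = (n - 5)*(n + 3)*(n^4 - n^3 - 29*n^2 + 9*n + 180) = (n - 5)^2*(n + 3)*(n^3 + 4*n^2 - 9*n - 36) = (n - 5)^2*(n + 3)^2*(n^2 + n - 12) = (n - 5)^2*(n - 3)*(n + 3)^2*(n + 4)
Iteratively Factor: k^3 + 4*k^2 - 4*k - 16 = (k + 2)*(k^2 + 2*k - 8) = (k - 2)*(k + 2)*(k + 4)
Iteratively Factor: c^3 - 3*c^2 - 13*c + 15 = (c - 5)*(c^2 + 2*c - 3) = (c - 5)*(c - 1)*(c + 3)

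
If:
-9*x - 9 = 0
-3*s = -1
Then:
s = 1/3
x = -1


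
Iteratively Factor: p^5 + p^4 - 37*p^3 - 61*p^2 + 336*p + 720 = (p + 3)*(p^4 - 2*p^3 - 31*p^2 + 32*p + 240) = (p - 5)*(p + 3)*(p^3 + 3*p^2 - 16*p - 48) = (p - 5)*(p + 3)*(p + 4)*(p^2 - p - 12) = (p - 5)*(p - 4)*(p + 3)*(p + 4)*(p + 3)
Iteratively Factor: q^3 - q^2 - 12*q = (q)*(q^2 - q - 12) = q*(q - 4)*(q + 3)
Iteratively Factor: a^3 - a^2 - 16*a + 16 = (a - 1)*(a^2 - 16) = (a - 4)*(a - 1)*(a + 4)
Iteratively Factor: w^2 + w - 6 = (w + 3)*(w - 2)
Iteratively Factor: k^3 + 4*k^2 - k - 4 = (k - 1)*(k^2 + 5*k + 4) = (k - 1)*(k + 1)*(k + 4)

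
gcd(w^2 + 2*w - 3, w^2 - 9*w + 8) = w - 1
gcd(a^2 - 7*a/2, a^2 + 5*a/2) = a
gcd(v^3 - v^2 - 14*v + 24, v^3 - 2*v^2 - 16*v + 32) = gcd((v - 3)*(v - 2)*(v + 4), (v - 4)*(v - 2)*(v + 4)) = v^2 + 2*v - 8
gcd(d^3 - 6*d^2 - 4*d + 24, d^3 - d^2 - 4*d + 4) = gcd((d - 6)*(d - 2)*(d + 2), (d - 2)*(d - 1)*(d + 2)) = d^2 - 4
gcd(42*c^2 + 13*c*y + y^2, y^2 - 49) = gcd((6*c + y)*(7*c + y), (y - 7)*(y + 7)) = 1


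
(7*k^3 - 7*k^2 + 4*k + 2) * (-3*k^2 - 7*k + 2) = -21*k^5 - 28*k^4 + 51*k^3 - 48*k^2 - 6*k + 4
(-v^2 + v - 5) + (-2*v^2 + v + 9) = -3*v^2 + 2*v + 4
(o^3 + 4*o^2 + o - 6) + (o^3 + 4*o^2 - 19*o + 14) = 2*o^3 + 8*o^2 - 18*o + 8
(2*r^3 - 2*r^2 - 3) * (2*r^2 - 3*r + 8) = 4*r^5 - 10*r^4 + 22*r^3 - 22*r^2 + 9*r - 24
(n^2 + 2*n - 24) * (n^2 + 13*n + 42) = n^4 + 15*n^3 + 44*n^2 - 228*n - 1008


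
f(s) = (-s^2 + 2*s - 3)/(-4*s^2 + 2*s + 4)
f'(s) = (2 - 2*s)/(-4*s^2 + 2*s + 4) + (8*s - 2)*(-s^2 + 2*s - 3)/(-4*s^2 + 2*s + 4)^2 = (3*s^2 - 16*s + 7)/(2*(4*s^4 - 4*s^3 - 7*s^2 + 4*s + 4))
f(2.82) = 0.24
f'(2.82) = -0.06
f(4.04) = 0.21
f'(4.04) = -0.01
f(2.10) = 0.34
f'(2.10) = -0.30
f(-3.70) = 0.41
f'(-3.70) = 0.06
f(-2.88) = 0.49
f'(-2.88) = 0.13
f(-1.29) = 1.38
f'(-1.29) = 2.38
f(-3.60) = 0.42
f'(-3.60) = 0.07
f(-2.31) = 0.59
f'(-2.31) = 0.25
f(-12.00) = 0.29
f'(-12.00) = 0.00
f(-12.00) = 0.29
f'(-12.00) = 0.00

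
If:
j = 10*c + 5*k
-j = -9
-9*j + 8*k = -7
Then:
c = -149/40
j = 9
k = 37/4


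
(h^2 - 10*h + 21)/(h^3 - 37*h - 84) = (h - 3)/(h^2 + 7*h + 12)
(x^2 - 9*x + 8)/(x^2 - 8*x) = (x - 1)/x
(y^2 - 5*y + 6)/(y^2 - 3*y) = (y - 2)/y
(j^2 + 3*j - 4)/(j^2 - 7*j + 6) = (j + 4)/(j - 6)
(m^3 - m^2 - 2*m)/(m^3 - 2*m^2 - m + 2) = m/(m - 1)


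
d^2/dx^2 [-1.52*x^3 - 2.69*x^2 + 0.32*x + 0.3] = -9.12*x - 5.38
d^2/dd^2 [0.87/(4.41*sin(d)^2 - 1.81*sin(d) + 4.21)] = (-67.679388*sin(d)^4 + 20.833281*sin(d)^3 + 163.278903*sin(d)^2 - 48.296049*sin(d) - 26.6046)/(4.41*sin(d)^2 - 1.81*sin(d) + 4.21)^3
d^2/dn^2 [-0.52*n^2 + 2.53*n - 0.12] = -1.04000000000000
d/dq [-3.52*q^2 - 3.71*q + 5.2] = -7.04*q - 3.71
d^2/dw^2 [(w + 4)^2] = 2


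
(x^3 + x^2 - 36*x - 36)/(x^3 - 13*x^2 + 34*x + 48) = (x + 6)/(x - 8)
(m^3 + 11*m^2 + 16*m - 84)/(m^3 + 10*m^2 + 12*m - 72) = (m + 7)/(m + 6)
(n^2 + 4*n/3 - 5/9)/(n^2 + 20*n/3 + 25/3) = (n - 1/3)/(n + 5)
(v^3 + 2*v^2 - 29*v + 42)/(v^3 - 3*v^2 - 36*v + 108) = (v^2 + 5*v - 14)/(v^2 - 36)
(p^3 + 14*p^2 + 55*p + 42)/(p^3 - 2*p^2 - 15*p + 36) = (p^3 + 14*p^2 + 55*p + 42)/(p^3 - 2*p^2 - 15*p + 36)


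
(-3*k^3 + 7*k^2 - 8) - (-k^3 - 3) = -2*k^3 + 7*k^2 - 5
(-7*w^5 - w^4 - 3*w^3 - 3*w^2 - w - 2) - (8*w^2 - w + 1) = -7*w^5 - w^4 - 3*w^3 - 11*w^2 - 3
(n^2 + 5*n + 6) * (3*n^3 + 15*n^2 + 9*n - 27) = 3*n^5 + 30*n^4 + 102*n^3 + 108*n^2 - 81*n - 162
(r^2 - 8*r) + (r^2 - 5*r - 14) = 2*r^2 - 13*r - 14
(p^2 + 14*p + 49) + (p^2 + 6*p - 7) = 2*p^2 + 20*p + 42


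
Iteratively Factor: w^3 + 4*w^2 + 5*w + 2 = (w + 1)*(w^2 + 3*w + 2) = (w + 1)*(w + 2)*(w + 1)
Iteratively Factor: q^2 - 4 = (q - 2)*(q + 2)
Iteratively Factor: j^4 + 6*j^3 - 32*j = (j - 2)*(j^3 + 8*j^2 + 16*j) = j*(j - 2)*(j^2 + 8*j + 16) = j*(j - 2)*(j + 4)*(j + 4)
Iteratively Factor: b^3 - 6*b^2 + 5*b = (b)*(b^2 - 6*b + 5) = b*(b - 5)*(b - 1)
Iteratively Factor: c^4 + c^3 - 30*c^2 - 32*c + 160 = (c + 4)*(c^3 - 3*c^2 - 18*c + 40) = (c + 4)^2*(c^2 - 7*c + 10) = (c - 5)*(c + 4)^2*(c - 2)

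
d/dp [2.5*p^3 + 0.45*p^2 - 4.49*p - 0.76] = 7.5*p^2 + 0.9*p - 4.49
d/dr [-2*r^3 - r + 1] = -6*r^2 - 1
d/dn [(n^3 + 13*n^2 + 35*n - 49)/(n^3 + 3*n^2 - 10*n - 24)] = 10*(-n^4 - 9*n^3 - 16*n^2 - 33*n - 133)/(n^6 + 6*n^5 - 11*n^4 - 108*n^3 - 44*n^2 + 480*n + 576)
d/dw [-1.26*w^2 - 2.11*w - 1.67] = -2.52*w - 2.11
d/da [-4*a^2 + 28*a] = 28 - 8*a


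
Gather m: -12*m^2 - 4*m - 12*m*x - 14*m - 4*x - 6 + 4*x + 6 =-12*m^2 + m*(-12*x - 18)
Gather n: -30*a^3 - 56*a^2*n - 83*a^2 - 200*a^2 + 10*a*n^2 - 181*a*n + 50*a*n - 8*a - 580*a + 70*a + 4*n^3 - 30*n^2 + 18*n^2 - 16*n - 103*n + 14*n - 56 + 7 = -30*a^3 - 283*a^2 - 518*a + 4*n^3 + n^2*(10*a - 12) + n*(-56*a^2 - 131*a - 105) - 49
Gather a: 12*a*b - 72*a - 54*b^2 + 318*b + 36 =a*(12*b - 72) - 54*b^2 + 318*b + 36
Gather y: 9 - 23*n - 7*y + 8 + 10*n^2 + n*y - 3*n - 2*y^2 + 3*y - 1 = 10*n^2 - 26*n - 2*y^2 + y*(n - 4) + 16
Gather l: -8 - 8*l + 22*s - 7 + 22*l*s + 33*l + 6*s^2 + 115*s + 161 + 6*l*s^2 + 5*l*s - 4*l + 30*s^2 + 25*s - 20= l*(6*s^2 + 27*s + 21) + 36*s^2 + 162*s + 126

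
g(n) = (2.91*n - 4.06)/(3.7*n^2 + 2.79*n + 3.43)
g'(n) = (-7.4*n - 2.79)*(2.91*n - 4.06)/(3.7*n^2 + 2.79*n + 3.43)^2 + 2.91/(3.7*n^2 + 2.79*n + 3.43) = (-10.767*n^2 + 30.044*n + 21.3087)/(13.69*n^4 + 20.646*n^3 + 33.1661*n^2 + 19.1394*n + 11.7649)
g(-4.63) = -0.25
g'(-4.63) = -0.07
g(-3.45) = -0.37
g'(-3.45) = -0.15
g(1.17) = -0.06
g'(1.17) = 0.30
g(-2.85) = -0.48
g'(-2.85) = -0.23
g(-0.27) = -1.64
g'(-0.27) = 1.43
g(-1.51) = -1.10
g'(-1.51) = -0.83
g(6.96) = 0.08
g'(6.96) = -0.01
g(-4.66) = -0.25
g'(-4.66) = -0.07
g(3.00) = 0.10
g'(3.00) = 0.01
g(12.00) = 0.05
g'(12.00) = -0.00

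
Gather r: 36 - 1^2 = 35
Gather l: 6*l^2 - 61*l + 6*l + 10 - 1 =6*l^2 - 55*l + 9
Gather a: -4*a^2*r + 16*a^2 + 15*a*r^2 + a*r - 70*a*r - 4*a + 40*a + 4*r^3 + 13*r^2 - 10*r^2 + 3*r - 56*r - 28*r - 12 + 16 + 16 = a^2*(16 - 4*r) + a*(15*r^2 - 69*r + 36) + 4*r^3 + 3*r^2 - 81*r + 20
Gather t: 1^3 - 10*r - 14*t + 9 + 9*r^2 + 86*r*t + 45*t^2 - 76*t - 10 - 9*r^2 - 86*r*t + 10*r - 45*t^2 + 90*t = 0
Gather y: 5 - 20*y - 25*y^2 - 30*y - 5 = -25*y^2 - 50*y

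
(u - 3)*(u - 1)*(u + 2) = u^3 - 2*u^2 - 5*u + 6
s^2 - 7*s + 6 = (s - 6)*(s - 1)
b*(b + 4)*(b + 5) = b^3 + 9*b^2 + 20*b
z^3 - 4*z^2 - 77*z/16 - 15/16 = (z - 5)*(z + 1/4)*(z + 3/4)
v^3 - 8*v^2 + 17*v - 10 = (v - 5)*(v - 2)*(v - 1)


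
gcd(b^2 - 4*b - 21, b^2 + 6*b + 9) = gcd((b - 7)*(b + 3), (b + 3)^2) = b + 3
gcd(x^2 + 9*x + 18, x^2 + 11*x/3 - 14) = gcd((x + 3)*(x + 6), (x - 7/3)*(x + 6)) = x + 6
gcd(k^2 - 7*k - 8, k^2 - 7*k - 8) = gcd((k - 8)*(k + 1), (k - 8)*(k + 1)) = k^2 - 7*k - 8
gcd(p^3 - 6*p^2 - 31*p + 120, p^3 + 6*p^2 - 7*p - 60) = p^2 + 2*p - 15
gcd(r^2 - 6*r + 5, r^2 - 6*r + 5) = r^2 - 6*r + 5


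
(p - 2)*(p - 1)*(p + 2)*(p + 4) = p^4 + 3*p^3 - 8*p^2 - 12*p + 16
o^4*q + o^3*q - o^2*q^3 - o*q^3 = o*(o - q)*(o + q)*(o*q + q)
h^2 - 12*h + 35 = (h - 7)*(h - 5)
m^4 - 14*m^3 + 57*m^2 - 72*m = m*(m - 8)*(m - 3)^2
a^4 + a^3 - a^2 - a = a*(a - 1)*(a + 1)^2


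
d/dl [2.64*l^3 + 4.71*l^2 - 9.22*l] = 7.92*l^2 + 9.42*l - 9.22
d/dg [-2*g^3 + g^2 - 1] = 2*g*(1 - 3*g)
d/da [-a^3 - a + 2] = -3*a^2 - 1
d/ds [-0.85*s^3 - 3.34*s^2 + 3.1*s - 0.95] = -2.55*s^2 - 6.68*s + 3.1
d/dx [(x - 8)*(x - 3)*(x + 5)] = 3*x^2 - 12*x - 31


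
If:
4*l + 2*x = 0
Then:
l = -x/2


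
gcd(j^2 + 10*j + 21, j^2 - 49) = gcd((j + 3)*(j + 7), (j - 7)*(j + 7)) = j + 7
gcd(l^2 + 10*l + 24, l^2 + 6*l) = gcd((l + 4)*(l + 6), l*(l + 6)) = l + 6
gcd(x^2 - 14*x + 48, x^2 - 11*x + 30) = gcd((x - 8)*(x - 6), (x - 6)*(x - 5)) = x - 6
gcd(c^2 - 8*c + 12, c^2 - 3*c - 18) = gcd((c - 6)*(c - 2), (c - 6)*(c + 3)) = c - 6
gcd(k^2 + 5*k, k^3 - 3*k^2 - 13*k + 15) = 1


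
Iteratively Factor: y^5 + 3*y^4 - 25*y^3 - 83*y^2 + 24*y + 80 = (y + 4)*(y^4 - y^3 - 21*y^2 + y + 20) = (y - 5)*(y + 4)*(y^3 + 4*y^2 - y - 4) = (y - 5)*(y + 4)^2*(y^2 - 1) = (y - 5)*(y + 1)*(y + 4)^2*(y - 1)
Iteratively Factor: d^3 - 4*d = (d)*(d^2 - 4) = d*(d + 2)*(d - 2)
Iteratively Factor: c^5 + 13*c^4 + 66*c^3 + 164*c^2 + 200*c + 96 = (c + 4)*(c^4 + 9*c^3 + 30*c^2 + 44*c + 24) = (c + 3)*(c + 4)*(c^3 + 6*c^2 + 12*c + 8) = (c + 2)*(c + 3)*(c + 4)*(c^2 + 4*c + 4) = (c + 2)^2*(c + 3)*(c + 4)*(c + 2)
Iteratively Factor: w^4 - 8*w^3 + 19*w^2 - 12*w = (w - 3)*(w^3 - 5*w^2 + 4*w) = (w - 3)*(w - 1)*(w^2 - 4*w) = (w - 4)*(w - 3)*(w - 1)*(w)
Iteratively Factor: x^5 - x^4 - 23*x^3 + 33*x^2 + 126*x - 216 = (x - 3)*(x^4 + 2*x^3 - 17*x^2 - 18*x + 72) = (x - 3)*(x + 4)*(x^3 - 2*x^2 - 9*x + 18) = (x - 3)*(x + 3)*(x + 4)*(x^2 - 5*x + 6) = (x - 3)*(x - 2)*(x + 3)*(x + 4)*(x - 3)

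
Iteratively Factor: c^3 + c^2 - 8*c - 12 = (c + 2)*(c^2 - c - 6) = (c - 3)*(c + 2)*(c + 2)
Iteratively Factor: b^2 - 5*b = (b)*(b - 5)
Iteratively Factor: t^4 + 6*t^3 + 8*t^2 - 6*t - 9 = (t + 1)*(t^3 + 5*t^2 + 3*t - 9) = (t + 1)*(t + 3)*(t^2 + 2*t - 3) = (t + 1)*(t + 3)^2*(t - 1)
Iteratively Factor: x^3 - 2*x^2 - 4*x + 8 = (x + 2)*(x^2 - 4*x + 4) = (x - 2)*(x + 2)*(x - 2)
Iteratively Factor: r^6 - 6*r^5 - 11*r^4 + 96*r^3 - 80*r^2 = (r)*(r^5 - 6*r^4 - 11*r^3 + 96*r^2 - 80*r) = r*(r - 1)*(r^4 - 5*r^3 - 16*r^2 + 80*r) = r*(r - 1)*(r + 4)*(r^3 - 9*r^2 + 20*r) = r^2*(r - 1)*(r + 4)*(r^2 - 9*r + 20) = r^2*(r - 4)*(r - 1)*(r + 4)*(r - 5)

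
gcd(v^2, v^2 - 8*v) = v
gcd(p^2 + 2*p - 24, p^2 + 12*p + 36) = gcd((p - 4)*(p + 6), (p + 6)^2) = p + 6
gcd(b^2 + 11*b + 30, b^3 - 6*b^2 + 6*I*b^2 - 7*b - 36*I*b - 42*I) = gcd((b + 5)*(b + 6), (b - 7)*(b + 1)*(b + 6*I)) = 1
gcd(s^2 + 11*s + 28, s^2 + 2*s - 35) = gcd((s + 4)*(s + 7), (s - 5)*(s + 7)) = s + 7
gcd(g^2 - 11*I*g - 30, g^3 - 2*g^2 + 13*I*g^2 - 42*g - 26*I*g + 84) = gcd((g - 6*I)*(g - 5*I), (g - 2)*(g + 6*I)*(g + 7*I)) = 1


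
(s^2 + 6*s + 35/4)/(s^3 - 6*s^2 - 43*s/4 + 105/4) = (2*s + 7)/(2*s^2 - 17*s + 21)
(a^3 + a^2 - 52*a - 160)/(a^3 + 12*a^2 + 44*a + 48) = (a^2 - 3*a - 40)/(a^2 + 8*a + 12)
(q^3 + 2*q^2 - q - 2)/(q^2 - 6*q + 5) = (q^2 + 3*q + 2)/(q - 5)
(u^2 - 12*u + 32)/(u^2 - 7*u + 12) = (u - 8)/(u - 3)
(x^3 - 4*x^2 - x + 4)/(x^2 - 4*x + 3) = (x^2 - 3*x - 4)/(x - 3)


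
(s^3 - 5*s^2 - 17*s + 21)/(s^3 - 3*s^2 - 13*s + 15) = (s - 7)/(s - 5)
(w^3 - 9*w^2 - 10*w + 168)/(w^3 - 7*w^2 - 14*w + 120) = (w - 7)/(w - 5)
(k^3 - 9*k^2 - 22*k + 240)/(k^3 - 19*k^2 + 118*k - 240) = (k + 5)/(k - 5)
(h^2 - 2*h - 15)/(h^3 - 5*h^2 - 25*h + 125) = (h + 3)/(h^2 - 25)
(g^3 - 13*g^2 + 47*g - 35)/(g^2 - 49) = (g^2 - 6*g + 5)/(g + 7)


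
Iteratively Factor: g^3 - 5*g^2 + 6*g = (g - 3)*(g^2 - 2*g) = (g - 3)*(g - 2)*(g)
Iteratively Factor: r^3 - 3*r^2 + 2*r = (r - 2)*(r^2 - r) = r*(r - 2)*(r - 1)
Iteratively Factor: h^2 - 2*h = (h)*(h - 2)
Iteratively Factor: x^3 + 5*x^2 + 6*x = (x + 2)*(x^2 + 3*x) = x*(x + 2)*(x + 3)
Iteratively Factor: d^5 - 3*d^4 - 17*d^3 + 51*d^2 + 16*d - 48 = (d - 3)*(d^4 - 17*d^2 + 16) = (d - 3)*(d + 1)*(d^3 - d^2 - 16*d + 16) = (d - 3)*(d - 1)*(d + 1)*(d^2 - 16) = (d - 3)*(d - 1)*(d + 1)*(d + 4)*(d - 4)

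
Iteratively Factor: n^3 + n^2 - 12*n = (n - 3)*(n^2 + 4*n) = (n - 3)*(n + 4)*(n)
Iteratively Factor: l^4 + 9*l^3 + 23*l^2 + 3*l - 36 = (l + 3)*(l^3 + 6*l^2 + 5*l - 12) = (l + 3)*(l + 4)*(l^2 + 2*l - 3) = (l - 1)*(l + 3)*(l + 4)*(l + 3)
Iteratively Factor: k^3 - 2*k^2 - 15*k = (k)*(k^2 - 2*k - 15) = k*(k + 3)*(k - 5)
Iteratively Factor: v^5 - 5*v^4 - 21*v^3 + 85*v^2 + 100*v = (v + 1)*(v^4 - 6*v^3 - 15*v^2 + 100*v) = v*(v + 1)*(v^3 - 6*v^2 - 15*v + 100) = v*(v - 5)*(v + 1)*(v^2 - v - 20) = v*(v - 5)^2*(v + 1)*(v + 4)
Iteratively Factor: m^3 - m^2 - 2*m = (m)*(m^2 - m - 2) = m*(m - 2)*(m + 1)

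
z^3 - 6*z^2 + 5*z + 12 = (z - 4)*(z - 3)*(z + 1)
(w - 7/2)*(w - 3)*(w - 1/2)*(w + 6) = w^4 - w^3 - 113*w^2/4 + 309*w/4 - 63/2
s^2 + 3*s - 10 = (s - 2)*(s + 5)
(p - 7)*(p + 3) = p^2 - 4*p - 21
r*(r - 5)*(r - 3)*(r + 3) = r^4 - 5*r^3 - 9*r^2 + 45*r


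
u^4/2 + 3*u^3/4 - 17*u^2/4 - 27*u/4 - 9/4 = (u/2 + 1/2)*(u - 3)*(u + 1/2)*(u + 3)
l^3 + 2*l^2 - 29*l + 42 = (l - 3)*(l - 2)*(l + 7)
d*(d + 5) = d^2 + 5*d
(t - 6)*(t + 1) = t^2 - 5*t - 6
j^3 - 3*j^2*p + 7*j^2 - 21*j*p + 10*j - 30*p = (j + 2)*(j + 5)*(j - 3*p)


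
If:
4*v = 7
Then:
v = 7/4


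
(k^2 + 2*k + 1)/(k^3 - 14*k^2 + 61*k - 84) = (k^2 + 2*k + 1)/(k^3 - 14*k^2 + 61*k - 84)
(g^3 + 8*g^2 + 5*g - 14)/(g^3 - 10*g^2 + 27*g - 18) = (g^2 + 9*g + 14)/(g^2 - 9*g + 18)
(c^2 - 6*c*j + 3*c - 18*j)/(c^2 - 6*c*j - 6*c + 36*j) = (c + 3)/(c - 6)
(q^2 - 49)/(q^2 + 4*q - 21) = (q - 7)/(q - 3)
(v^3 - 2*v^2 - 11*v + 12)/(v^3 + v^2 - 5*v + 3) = (v - 4)/(v - 1)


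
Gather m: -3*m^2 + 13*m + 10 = -3*m^2 + 13*m + 10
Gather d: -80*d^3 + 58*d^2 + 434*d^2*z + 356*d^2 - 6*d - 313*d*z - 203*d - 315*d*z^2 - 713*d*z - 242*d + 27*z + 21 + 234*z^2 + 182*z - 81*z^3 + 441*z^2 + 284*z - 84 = -80*d^3 + d^2*(434*z + 414) + d*(-315*z^2 - 1026*z - 451) - 81*z^3 + 675*z^2 + 493*z - 63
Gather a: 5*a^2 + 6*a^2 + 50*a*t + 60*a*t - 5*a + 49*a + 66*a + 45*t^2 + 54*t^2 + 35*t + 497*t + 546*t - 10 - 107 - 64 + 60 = 11*a^2 + a*(110*t + 110) + 99*t^2 + 1078*t - 121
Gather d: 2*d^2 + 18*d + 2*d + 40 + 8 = 2*d^2 + 20*d + 48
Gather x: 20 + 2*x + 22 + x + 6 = 3*x + 48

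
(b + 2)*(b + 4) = b^2 + 6*b + 8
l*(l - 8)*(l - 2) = l^3 - 10*l^2 + 16*l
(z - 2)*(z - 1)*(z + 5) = z^3 + 2*z^2 - 13*z + 10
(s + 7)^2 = s^2 + 14*s + 49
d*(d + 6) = d^2 + 6*d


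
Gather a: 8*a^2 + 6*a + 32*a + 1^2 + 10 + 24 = 8*a^2 + 38*a + 35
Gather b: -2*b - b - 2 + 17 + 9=24 - 3*b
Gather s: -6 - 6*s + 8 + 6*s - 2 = 0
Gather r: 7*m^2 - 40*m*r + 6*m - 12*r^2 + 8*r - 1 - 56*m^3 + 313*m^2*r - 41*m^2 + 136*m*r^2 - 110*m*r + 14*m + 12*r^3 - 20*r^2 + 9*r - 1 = -56*m^3 - 34*m^2 + 20*m + 12*r^3 + r^2*(136*m - 32) + r*(313*m^2 - 150*m + 17) - 2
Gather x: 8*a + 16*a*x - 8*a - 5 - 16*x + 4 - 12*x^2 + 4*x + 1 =-12*x^2 + x*(16*a - 12)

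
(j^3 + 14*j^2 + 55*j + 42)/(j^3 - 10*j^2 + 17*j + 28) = (j^2 + 13*j + 42)/(j^2 - 11*j + 28)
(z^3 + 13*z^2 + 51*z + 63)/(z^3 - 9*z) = (z^2 + 10*z + 21)/(z*(z - 3))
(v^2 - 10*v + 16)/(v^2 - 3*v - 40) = (v - 2)/(v + 5)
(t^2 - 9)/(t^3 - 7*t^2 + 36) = (t + 3)/(t^2 - 4*t - 12)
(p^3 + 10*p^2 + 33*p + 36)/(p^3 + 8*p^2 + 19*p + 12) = (p + 3)/(p + 1)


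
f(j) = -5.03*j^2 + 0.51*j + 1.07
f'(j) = 0.51 - 10.06*j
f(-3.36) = -57.43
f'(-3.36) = 34.31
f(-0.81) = -2.64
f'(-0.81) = 8.66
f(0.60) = -0.43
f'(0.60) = -5.53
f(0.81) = -1.82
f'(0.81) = -7.64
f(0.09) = 1.08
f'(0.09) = -0.40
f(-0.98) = -4.26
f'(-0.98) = 10.37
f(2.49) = -28.85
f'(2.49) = -24.54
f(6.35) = -198.51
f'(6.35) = -63.37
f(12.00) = -717.13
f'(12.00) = -120.21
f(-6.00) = -183.07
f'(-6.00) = 60.87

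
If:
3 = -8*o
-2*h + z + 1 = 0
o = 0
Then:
No Solution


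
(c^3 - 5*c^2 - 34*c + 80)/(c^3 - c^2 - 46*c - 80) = (c - 2)/(c + 2)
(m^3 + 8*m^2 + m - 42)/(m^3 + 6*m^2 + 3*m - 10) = (m^3 + 8*m^2 + m - 42)/(m^3 + 6*m^2 + 3*m - 10)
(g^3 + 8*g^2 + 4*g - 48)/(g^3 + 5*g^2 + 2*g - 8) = (g^2 + 4*g - 12)/(g^2 + g - 2)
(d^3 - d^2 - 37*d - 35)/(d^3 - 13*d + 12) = (d^3 - d^2 - 37*d - 35)/(d^3 - 13*d + 12)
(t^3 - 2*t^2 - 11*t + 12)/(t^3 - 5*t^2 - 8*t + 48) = (t - 1)/(t - 4)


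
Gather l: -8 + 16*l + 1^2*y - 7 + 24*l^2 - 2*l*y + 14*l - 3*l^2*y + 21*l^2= l^2*(45 - 3*y) + l*(30 - 2*y) + y - 15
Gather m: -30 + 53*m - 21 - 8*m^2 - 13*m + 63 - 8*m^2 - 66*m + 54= -16*m^2 - 26*m + 66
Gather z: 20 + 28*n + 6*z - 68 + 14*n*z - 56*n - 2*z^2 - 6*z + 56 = 14*n*z - 28*n - 2*z^2 + 8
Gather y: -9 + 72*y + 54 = 72*y + 45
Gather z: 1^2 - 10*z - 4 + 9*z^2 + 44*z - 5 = 9*z^2 + 34*z - 8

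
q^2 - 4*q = q*(q - 4)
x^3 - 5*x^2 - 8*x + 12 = (x - 6)*(x - 1)*(x + 2)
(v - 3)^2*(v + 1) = v^3 - 5*v^2 + 3*v + 9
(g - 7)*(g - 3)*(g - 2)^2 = g^4 - 14*g^3 + 65*g^2 - 124*g + 84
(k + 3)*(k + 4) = k^2 + 7*k + 12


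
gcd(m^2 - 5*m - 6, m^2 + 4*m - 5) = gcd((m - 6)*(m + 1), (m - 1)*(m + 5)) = 1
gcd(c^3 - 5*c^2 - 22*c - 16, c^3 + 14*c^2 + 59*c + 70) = c + 2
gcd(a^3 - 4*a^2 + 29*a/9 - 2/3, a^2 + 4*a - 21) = a - 3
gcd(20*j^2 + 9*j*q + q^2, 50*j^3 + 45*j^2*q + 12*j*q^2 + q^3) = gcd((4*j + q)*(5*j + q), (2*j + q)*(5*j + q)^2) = 5*j + q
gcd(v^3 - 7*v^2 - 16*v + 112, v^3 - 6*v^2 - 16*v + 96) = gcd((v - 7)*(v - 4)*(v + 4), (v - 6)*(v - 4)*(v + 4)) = v^2 - 16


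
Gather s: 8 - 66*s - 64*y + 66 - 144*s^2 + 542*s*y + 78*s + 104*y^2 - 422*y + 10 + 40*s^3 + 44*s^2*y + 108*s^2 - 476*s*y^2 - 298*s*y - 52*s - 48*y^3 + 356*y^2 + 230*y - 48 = 40*s^3 + s^2*(44*y - 36) + s*(-476*y^2 + 244*y - 40) - 48*y^3 + 460*y^2 - 256*y + 36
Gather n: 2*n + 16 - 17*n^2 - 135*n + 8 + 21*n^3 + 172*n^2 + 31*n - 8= 21*n^3 + 155*n^2 - 102*n + 16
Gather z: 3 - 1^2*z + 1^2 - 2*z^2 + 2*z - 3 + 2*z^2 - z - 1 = 0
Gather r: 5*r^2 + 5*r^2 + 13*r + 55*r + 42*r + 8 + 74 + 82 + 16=10*r^2 + 110*r + 180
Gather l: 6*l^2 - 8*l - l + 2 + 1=6*l^2 - 9*l + 3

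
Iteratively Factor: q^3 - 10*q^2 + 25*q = (q - 5)*(q^2 - 5*q) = q*(q - 5)*(q - 5)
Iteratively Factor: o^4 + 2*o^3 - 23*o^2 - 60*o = (o + 4)*(o^3 - 2*o^2 - 15*o) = (o - 5)*(o + 4)*(o^2 + 3*o) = (o - 5)*(o + 3)*(o + 4)*(o)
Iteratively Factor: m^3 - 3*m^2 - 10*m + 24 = (m - 4)*(m^2 + m - 6) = (m - 4)*(m - 2)*(m + 3)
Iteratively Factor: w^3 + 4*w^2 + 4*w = (w + 2)*(w^2 + 2*w) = w*(w + 2)*(w + 2)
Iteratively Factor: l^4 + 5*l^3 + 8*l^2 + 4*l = (l + 1)*(l^3 + 4*l^2 + 4*l) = (l + 1)*(l + 2)*(l^2 + 2*l) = l*(l + 1)*(l + 2)*(l + 2)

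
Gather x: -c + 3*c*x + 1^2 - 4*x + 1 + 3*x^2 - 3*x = -c + 3*x^2 + x*(3*c - 7) + 2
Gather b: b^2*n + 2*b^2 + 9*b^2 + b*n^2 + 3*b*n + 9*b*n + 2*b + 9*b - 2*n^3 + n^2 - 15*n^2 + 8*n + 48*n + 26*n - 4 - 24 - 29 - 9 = b^2*(n + 11) + b*(n^2 + 12*n + 11) - 2*n^3 - 14*n^2 + 82*n - 66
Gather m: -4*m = -4*m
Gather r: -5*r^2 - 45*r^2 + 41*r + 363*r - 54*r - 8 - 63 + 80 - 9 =-50*r^2 + 350*r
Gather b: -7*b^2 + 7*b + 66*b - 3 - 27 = -7*b^2 + 73*b - 30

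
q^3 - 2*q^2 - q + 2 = (q - 2)*(q - 1)*(q + 1)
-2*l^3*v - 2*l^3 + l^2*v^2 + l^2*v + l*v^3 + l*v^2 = (-l + v)*(2*l + v)*(l*v + l)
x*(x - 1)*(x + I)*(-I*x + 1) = -I*x^4 + 2*x^3 + I*x^3 - 2*x^2 + I*x^2 - I*x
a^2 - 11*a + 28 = (a - 7)*(a - 4)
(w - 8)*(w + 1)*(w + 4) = w^3 - 3*w^2 - 36*w - 32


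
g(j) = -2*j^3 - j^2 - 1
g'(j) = -6*j^2 - 2*j = 2*j*(-3*j - 1)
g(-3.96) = 107.52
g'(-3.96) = -86.17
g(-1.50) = 3.50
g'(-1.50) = -10.50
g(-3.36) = 63.58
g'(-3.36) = -61.02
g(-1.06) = 0.26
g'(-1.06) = -4.62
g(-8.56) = 1180.17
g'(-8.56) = -422.52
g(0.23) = -1.08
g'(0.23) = -0.78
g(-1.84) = 8.07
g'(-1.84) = -16.63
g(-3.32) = 61.17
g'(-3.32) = -59.49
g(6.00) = -469.00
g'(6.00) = -228.00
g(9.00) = -1540.00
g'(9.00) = -504.00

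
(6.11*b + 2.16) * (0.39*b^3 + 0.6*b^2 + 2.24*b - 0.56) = 2.3829*b^4 + 4.5084*b^3 + 14.9824*b^2 + 1.4168*b - 1.2096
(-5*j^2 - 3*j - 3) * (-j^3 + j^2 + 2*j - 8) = 5*j^5 - 2*j^4 - 10*j^3 + 31*j^2 + 18*j + 24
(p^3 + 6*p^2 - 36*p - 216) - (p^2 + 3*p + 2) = p^3 + 5*p^2 - 39*p - 218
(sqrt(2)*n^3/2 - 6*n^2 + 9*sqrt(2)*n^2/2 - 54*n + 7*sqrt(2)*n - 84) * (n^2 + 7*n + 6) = sqrt(2)*n^5/2 - 6*n^4 + 8*sqrt(2)*n^4 - 96*n^3 + 83*sqrt(2)*n^3/2 - 498*n^2 + 76*sqrt(2)*n^2 - 912*n + 42*sqrt(2)*n - 504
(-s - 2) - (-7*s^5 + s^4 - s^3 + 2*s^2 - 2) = 7*s^5 - s^4 + s^3 - 2*s^2 - s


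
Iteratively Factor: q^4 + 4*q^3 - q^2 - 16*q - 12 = (q + 1)*(q^3 + 3*q^2 - 4*q - 12) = (q + 1)*(q + 3)*(q^2 - 4) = (q - 2)*(q + 1)*(q + 3)*(q + 2)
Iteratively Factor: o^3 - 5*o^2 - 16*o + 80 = (o + 4)*(o^2 - 9*o + 20) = (o - 5)*(o + 4)*(o - 4)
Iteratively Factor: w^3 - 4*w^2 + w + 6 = (w - 2)*(w^2 - 2*w - 3) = (w - 2)*(w + 1)*(w - 3)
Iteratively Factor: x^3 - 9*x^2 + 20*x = (x - 5)*(x^2 - 4*x) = (x - 5)*(x - 4)*(x)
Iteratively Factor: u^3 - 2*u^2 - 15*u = (u - 5)*(u^2 + 3*u) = u*(u - 5)*(u + 3)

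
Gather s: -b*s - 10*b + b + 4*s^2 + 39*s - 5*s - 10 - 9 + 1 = -9*b + 4*s^2 + s*(34 - b) - 18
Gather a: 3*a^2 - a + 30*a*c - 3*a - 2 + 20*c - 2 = 3*a^2 + a*(30*c - 4) + 20*c - 4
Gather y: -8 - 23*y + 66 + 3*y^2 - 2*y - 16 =3*y^2 - 25*y + 42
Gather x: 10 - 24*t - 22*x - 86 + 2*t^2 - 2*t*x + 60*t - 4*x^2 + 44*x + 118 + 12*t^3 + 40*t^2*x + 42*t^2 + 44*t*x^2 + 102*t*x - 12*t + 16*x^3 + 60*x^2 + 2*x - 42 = 12*t^3 + 44*t^2 + 24*t + 16*x^3 + x^2*(44*t + 56) + x*(40*t^2 + 100*t + 24)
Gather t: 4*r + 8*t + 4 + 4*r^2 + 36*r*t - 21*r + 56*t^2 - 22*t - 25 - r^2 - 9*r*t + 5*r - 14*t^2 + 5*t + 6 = 3*r^2 - 12*r + 42*t^2 + t*(27*r - 9) - 15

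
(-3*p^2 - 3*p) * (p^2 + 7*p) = -3*p^4 - 24*p^3 - 21*p^2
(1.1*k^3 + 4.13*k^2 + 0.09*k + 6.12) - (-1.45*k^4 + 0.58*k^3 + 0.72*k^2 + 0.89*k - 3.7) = 1.45*k^4 + 0.52*k^3 + 3.41*k^2 - 0.8*k + 9.82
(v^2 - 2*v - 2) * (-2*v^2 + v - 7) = -2*v^4 + 5*v^3 - 5*v^2 + 12*v + 14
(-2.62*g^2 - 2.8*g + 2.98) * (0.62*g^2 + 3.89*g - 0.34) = -1.6244*g^4 - 11.9278*g^3 - 8.1536*g^2 + 12.5442*g - 1.0132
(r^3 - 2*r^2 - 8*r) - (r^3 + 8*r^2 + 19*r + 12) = -10*r^2 - 27*r - 12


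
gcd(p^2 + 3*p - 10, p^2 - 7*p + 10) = p - 2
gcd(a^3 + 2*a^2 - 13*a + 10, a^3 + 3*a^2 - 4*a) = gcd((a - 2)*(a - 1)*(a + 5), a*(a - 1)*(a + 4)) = a - 1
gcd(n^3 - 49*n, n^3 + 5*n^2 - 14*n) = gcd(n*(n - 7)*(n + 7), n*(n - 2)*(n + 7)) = n^2 + 7*n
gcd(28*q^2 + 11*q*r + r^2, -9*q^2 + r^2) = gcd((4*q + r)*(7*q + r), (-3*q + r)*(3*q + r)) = 1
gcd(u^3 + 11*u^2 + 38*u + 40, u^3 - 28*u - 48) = u^2 + 6*u + 8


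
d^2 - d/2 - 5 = (d - 5/2)*(d + 2)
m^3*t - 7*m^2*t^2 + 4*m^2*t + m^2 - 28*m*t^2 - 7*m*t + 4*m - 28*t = (m + 4)*(m - 7*t)*(m*t + 1)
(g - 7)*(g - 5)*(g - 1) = g^3 - 13*g^2 + 47*g - 35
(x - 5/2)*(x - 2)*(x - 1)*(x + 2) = x^4 - 7*x^3/2 - 3*x^2/2 + 14*x - 10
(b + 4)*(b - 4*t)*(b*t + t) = b^3*t - 4*b^2*t^2 + 5*b^2*t - 20*b*t^2 + 4*b*t - 16*t^2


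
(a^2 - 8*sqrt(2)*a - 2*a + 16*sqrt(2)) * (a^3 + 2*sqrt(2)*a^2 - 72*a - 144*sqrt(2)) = a^5 - 6*sqrt(2)*a^4 - 2*a^4 - 104*a^3 + 12*sqrt(2)*a^3 + 208*a^2 + 432*sqrt(2)*a^2 - 864*sqrt(2)*a + 2304*a - 4608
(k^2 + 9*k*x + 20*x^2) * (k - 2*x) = k^3 + 7*k^2*x + 2*k*x^2 - 40*x^3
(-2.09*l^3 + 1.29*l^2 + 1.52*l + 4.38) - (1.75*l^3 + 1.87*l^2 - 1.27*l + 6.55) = -3.84*l^3 - 0.58*l^2 + 2.79*l - 2.17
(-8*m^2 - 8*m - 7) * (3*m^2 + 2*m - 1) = -24*m^4 - 40*m^3 - 29*m^2 - 6*m + 7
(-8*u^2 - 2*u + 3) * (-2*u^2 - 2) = 16*u^4 + 4*u^3 + 10*u^2 + 4*u - 6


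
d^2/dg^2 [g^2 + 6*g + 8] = 2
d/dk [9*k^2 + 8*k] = 18*k + 8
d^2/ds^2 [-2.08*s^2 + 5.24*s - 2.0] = -4.16000000000000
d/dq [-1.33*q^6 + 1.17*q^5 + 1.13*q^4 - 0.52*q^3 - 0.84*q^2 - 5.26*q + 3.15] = -7.98*q^5 + 5.85*q^4 + 4.52*q^3 - 1.56*q^2 - 1.68*q - 5.26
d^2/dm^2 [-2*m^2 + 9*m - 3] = -4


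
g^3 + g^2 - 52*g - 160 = (g - 8)*(g + 4)*(g + 5)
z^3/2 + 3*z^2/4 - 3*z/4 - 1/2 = (z/2 + 1)*(z - 1)*(z + 1/2)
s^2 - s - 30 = (s - 6)*(s + 5)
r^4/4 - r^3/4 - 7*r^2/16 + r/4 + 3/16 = (r/2 + 1/4)*(r/2 + 1/2)*(r - 3/2)*(r - 1)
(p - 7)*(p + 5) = p^2 - 2*p - 35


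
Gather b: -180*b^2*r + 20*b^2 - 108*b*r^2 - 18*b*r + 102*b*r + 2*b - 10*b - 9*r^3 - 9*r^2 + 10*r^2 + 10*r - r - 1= b^2*(20 - 180*r) + b*(-108*r^2 + 84*r - 8) - 9*r^3 + r^2 + 9*r - 1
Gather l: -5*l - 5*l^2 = -5*l^2 - 5*l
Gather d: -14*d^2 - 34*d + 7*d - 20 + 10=-14*d^2 - 27*d - 10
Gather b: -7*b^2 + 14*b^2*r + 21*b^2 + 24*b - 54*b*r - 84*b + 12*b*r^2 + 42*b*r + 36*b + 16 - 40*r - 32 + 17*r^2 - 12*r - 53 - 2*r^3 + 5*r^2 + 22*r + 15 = b^2*(14*r + 14) + b*(12*r^2 - 12*r - 24) - 2*r^3 + 22*r^2 - 30*r - 54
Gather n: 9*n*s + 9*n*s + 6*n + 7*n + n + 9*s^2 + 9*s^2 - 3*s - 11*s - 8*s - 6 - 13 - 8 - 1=n*(18*s + 14) + 18*s^2 - 22*s - 28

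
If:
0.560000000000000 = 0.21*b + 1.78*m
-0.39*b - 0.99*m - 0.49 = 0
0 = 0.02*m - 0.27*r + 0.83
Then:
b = -2.93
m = 0.66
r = 3.12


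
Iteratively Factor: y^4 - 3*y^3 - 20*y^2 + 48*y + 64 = (y + 4)*(y^3 - 7*y^2 + 8*y + 16) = (y - 4)*(y + 4)*(y^2 - 3*y - 4) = (y - 4)*(y + 1)*(y + 4)*(y - 4)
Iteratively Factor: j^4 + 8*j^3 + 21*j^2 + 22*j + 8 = (j + 4)*(j^3 + 4*j^2 + 5*j + 2) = (j + 1)*(j + 4)*(j^2 + 3*j + 2) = (j + 1)*(j + 2)*(j + 4)*(j + 1)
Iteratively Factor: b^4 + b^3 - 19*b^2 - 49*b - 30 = (b + 3)*(b^3 - 2*b^2 - 13*b - 10) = (b + 2)*(b + 3)*(b^2 - 4*b - 5) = (b + 1)*(b + 2)*(b + 3)*(b - 5)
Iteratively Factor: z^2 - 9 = (z + 3)*(z - 3)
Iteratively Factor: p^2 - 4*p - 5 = (p - 5)*(p + 1)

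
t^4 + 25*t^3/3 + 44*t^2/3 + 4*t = t*(t + 1/3)*(t + 2)*(t + 6)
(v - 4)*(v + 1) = v^2 - 3*v - 4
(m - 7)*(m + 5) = m^2 - 2*m - 35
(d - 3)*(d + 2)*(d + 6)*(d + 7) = d^4 + 12*d^3 + 23*d^2 - 120*d - 252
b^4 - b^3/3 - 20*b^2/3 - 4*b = b*(b - 3)*(b + 2/3)*(b + 2)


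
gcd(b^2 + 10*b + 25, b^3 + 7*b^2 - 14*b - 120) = b + 5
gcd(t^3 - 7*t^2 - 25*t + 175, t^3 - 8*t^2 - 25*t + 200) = t^2 - 25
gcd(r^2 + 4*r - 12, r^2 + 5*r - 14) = r - 2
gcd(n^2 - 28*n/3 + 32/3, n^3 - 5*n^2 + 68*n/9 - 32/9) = n - 4/3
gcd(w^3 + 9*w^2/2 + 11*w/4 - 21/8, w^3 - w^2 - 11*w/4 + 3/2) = w^2 + w - 3/4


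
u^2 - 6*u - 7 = (u - 7)*(u + 1)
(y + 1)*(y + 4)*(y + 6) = y^3 + 11*y^2 + 34*y + 24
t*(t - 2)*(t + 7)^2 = t^4 + 12*t^3 + 21*t^2 - 98*t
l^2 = l^2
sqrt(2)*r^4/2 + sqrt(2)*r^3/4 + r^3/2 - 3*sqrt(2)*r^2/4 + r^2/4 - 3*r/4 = r*(r - 1)*(r + 3/2)*(sqrt(2)*r/2 + 1/2)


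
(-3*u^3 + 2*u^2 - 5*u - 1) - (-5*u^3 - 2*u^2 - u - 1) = 2*u^3 + 4*u^2 - 4*u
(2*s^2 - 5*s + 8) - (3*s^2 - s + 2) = -s^2 - 4*s + 6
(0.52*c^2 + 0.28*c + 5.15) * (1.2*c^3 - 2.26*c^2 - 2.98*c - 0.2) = 0.624*c^5 - 0.8392*c^4 + 3.9976*c^3 - 12.5774*c^2 - 15.403*c - 1.03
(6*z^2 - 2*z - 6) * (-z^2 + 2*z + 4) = -6*z^4 + 14*z^3 + 26*z^2 - 20*z - 24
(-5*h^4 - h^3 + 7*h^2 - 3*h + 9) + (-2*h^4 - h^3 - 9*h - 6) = -7*h^4 - 2*h^3 + 7*h^2 - 12*h + 3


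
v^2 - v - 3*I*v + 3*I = (v - 1)*(v - 3*I)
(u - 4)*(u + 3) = u^2 - u - 12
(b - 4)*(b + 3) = b^2 - b - 12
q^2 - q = q*(q - 1)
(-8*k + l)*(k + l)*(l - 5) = -8*k^2*l + 40*k^2 - 7*k*l^2 + 35*k*l + l^3 - 5*l^2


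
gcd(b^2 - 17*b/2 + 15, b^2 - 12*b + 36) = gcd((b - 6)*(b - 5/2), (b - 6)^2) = b - 6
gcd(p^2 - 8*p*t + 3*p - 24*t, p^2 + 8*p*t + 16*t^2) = 1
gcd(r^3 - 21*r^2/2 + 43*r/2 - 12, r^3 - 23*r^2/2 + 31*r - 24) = r^2 - 19*r/2 + 12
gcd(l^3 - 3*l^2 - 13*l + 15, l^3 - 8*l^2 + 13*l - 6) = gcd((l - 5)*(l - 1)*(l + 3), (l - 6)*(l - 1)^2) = l - 1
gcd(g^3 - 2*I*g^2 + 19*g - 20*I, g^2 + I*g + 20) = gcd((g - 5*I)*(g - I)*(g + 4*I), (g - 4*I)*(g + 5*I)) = 1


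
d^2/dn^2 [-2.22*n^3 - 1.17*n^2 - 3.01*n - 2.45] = -13.32*n - 2.34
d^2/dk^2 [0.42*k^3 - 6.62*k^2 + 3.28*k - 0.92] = 2.52*k - 13.24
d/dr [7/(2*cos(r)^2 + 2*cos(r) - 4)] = 7*(2*cos(r) + 1)*sin(r)/(2*(cos(r)^2 + cos(r) - 2)^2)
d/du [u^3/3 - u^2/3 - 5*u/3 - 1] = u^2 - 2*u/3 - 5/3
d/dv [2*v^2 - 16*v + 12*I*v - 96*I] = 4*v - 16 + 12*I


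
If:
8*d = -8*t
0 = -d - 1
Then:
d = -1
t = 1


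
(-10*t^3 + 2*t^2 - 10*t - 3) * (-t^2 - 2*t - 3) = 10*t^5 + 18*t^4 + 36*t^3 + 17*t^2 + 36*t + 9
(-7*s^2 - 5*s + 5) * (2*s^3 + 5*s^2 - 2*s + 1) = -14*s^5 - 45*s^4 - s^3 + 28*s^2 - 15*s + 5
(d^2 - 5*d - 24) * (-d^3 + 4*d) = -d^5 + 5*d^4 + 28*d^3 - 20*d^2 - 96*d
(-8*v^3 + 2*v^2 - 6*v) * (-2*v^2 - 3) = 16*v^5 - 4*v^4 + 36*v^3 - 6*v^2 + 18*v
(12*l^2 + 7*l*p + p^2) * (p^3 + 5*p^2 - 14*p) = 12*l^2*p^3 + 60*l^2*p^2 - 168*l^2*p + 7*l*p^4 + 35*l*p^3 - 98*l*p^2 + p^5 + 5*p^4 - 14*p^3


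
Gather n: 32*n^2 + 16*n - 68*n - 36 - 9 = 32*n^2 - 52*n - 45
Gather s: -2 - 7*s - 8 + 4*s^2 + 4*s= 4*s^2 - 3*s - 10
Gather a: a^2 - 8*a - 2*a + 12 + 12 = a^2 - 10*a + 24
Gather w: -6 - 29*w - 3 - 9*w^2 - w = -9*w^2 - 30*w - 9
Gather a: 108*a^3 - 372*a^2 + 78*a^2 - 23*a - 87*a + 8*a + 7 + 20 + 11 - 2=108*a^3 - 294*a^2 - 102*a + 36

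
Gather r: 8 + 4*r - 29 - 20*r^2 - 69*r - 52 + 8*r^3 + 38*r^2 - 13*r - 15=8*r^3 + 18*r^2 - 78*r - 88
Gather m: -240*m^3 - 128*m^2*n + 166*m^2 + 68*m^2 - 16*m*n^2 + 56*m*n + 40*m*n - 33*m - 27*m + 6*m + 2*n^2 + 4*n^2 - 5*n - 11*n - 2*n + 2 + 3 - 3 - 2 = -240*m^3 + m^2*(234 - 128*n) + m*(-16*n^2 + 96*n - 54) + 6*n^2 - 18*n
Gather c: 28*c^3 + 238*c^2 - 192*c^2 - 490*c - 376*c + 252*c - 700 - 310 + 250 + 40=28*c^3 + 46*c^2 - 614*c - 720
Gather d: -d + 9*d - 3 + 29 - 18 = 8*d + 8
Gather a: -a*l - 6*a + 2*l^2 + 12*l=a*(-l - 6) + 2*l^2 + 12*l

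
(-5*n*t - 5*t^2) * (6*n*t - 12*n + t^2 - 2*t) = -30*n^2*t^2 + 60*n^2*t - 35*n*t^3 + 70*n*t^2 - 5*t^4 + 10*t^3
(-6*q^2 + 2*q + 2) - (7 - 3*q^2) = -3*q^2 + 2*q - 5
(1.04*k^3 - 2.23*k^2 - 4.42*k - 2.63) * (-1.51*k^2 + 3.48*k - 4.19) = -1.5704*k^5 + 6.9865*k^4 - 5.4438*k^3 - 2.0666*k^2 + 9.3674*k + 11.0197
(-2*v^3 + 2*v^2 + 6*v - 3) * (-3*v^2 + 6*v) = 6*v^5 - 18*v^4 - 6*v^3 + 45*v^2 - 18*v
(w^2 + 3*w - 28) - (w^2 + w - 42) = 2*w + 14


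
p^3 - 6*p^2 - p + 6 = (p - 6)*(p - 1)*(p + 1)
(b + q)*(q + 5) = b*q + 5*b + q^2 + 5*q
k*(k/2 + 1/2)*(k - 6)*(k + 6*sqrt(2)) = k^4/2 - 5*k^3/2 + 3*sqrt(2)*k^3 - 15*sqrt(2)*k^2 - 3*k^2 - 18*sqrt(2)*k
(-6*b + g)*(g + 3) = -6*b*g - 18*b + g^2 + 3*g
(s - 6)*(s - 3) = s^2 - 9*s + 18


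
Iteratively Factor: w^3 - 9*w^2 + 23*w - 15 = (w - 1)*(w^2 - 8*w + 15) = (w - 3)*(w - 1)*(w - 5)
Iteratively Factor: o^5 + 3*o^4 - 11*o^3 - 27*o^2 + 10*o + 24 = (o - 3)*(o^4 + 6*o^3 + 7*o^2 - 6*o - 8) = (o - 3)*(o - 1)*(o^3 + 7*o^2 + 14*o + 8) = (o - 3)*(o - 1)*(o + 4)*(o^2 + 3*o + 2) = (o - 3)*(o - 1)*(o + 2)*(o + 4)*(o + 1)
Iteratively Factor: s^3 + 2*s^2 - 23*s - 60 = (s + 4)*(s^2 - 2*s - 15) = (s - 5)*(s + 4)*(s + 3)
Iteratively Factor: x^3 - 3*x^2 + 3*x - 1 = (x - 1)*(x^2 - 2*x + 1) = (x - 1)^2*(x - 1)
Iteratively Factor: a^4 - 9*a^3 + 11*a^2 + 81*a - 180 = (a - 5)*(a^3 - 4*a^2 - 9*a + 36) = (a - 5)*(a + 3)*(a^2 - 7*a + 12) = (a - 5)*(a - 4)*(a + 3)*(a - 3)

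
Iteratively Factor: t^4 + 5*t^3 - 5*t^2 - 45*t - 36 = (t + 3)*(t^3 + 2*t^2 - 11*t - 12) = (t - 3)*(t + 3)*(t^2 + 5*t + 4) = (t - 3)*(t + 3)*(t + 4)*(t + 1)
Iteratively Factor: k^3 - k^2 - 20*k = (k)*(k^2 - k - 20) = k*(k - 5)*(k + 4)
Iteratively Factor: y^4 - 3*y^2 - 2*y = (y + 1)*(y^3 - y^2 - 2*y) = (y - 2)*(y + 1)*(y^2 + y) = (y - 2)*(y + 1)^2*(y)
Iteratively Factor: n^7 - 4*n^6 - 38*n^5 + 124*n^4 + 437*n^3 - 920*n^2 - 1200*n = (n - 5)*(n^6 + n^5 - 33*n^4 - 41*n^3 + 232*n^2 + 240*n) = n*(n - 5)*(n^5 + n^4 - 33*n^3 - 41*n^2 + 232*n + 240) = n*(n - 5)^2*(n^4 + 6*n^3 - 3*n^2 - 56*n - 48) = n*(n - 5)^2*(n - 3)*(n^3 + 9*n^2 + 24*n + 16) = n*(n - 5)^2*(n - 3)*(n + 4)*(n^2 + 5*n + 4) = n*(n - 5)^2*(n - 3)*(n + 4)^2*(n + 1)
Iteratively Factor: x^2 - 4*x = (x)*(x - 4)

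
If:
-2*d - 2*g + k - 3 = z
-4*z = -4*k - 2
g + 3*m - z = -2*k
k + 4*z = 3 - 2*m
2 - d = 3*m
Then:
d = -19/112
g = -177/112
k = -5/56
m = 81/112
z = 23/56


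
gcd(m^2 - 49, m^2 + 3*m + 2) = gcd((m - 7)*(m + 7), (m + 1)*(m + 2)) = 1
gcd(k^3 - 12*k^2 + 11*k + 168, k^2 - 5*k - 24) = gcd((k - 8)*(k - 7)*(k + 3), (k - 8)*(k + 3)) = k^2 - 5*k - 24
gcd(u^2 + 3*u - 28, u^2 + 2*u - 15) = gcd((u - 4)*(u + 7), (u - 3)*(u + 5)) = 1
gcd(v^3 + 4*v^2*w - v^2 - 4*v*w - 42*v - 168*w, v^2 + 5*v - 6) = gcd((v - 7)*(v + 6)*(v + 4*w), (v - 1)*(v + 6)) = v + 6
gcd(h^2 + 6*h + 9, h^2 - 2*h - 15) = h + 3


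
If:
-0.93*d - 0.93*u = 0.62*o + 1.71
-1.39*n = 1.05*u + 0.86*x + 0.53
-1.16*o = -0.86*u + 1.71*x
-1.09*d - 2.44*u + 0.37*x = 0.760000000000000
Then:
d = 2.27429866817795*x - 4.13036682236584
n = 0.0342124147097737*x - 1.53980564577123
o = 1.13701450653114 - 2.11494049305752*x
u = 1.53364747392572 - 0.864338339472938*x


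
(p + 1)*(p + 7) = p^2 + 8*p + 7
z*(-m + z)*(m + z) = -m^2*z + z^3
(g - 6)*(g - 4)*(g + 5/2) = g^3 - 15*g^2/2 - g + 60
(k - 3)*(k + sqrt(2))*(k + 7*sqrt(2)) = k^3 - 3*k^2 + 8*sqrt(2)*k^2 - 24*sqrt(2)*k + 14*k - 42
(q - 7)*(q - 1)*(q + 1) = q^3 - 7*q^2 - q + 7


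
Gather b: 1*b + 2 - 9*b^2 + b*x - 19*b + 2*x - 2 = -9*b^2 + b*(x - 18) + 2*x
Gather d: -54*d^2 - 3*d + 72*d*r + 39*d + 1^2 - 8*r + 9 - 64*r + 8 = -54*d^2 + d*(72*r + 36) - 72*r + 18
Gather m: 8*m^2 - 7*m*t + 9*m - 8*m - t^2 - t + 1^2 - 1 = 8*m^2 + m*(1 - 7*t) - t^2 - t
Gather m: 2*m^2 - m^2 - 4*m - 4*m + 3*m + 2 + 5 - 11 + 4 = m^2 - 5*m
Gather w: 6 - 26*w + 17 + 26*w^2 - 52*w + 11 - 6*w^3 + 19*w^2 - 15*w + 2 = -6*w^3 + 45*w^2 - 93*w + 36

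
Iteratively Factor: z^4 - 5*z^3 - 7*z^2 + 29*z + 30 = (z + 1)*(z^3 - 6*z^2 - z + 30) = (z + 1)*(z + 2)*(z^2 - 8*z + 15) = (z - 5)*(z + 1)*(z + 2)*(z - 3)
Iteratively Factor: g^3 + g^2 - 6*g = (g)*(g^2 + g - 6) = g*(g - 2)*(g + 3)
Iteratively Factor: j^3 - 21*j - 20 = (j - 5)*(j^2 + 5*j + 4) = (j - 5)*(j + 1)*(j + 4)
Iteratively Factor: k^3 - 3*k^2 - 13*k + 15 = (k + 3)*(k^2 - 6*k + 5) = (k - 5)*(k + 3)*(k - 1)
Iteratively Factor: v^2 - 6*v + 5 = (v - 1)*(v - 5)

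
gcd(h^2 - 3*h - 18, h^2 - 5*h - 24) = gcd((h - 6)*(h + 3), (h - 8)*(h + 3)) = h + 3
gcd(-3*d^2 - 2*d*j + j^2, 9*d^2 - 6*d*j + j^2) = 3*d - j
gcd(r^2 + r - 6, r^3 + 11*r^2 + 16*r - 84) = r - 2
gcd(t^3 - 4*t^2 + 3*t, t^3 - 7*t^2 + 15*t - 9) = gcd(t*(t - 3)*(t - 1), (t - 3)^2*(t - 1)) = t^2 - 4*t + 3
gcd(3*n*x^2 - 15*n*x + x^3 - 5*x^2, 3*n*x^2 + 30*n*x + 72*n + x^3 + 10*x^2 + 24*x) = 3*n + x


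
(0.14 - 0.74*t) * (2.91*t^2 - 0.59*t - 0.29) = -2.1534*t^3 + 0.844*t^2 + 0.132*t - 0.0406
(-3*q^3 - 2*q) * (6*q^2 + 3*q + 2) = -18*q^5 - 9*q^4 - 18*q^3 - 6*q^2 - 4*q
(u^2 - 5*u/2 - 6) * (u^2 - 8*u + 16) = u^4 - 21*u^3/2 + 30*u^2 + 8*u - 96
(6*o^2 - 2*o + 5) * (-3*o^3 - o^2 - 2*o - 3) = -18*o^5 - 25*o^3 - 19*o^2 - 4*o - 15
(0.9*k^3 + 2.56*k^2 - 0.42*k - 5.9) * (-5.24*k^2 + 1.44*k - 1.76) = -4.716*k^5 - 12.1184*k^4 + 4.3032*k^3 + 25.8056*k^2 - 7.7568*k + 10.384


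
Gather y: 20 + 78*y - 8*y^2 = -8*y^2 + 78*y + 20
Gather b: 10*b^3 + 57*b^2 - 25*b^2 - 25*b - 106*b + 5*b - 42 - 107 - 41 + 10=10*b^3 + 32*b^2 - 126*b - 180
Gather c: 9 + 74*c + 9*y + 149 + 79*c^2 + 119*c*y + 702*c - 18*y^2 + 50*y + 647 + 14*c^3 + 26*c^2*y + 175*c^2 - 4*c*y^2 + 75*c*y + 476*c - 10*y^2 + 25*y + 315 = 14*c^3 + c^2*(26*y + 254) + c*(-4*y^2 + 194*y + 1252) - 28*y^2 + 84*y + 1120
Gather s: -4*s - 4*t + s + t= -3*s - 3*t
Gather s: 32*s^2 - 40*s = 32*s^2 - 40*s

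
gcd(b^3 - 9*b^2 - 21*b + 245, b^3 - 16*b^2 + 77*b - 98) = b^2 - 14*b + 49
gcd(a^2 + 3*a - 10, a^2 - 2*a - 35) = a + 5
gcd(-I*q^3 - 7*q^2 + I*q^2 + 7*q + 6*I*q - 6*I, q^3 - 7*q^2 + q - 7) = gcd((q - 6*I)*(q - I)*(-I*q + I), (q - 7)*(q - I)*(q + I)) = q - I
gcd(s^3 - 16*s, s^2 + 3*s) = s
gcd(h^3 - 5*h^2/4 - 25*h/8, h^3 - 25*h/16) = h^2 + 5*h/4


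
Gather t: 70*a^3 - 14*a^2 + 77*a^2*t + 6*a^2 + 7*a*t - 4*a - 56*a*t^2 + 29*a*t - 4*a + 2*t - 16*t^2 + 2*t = 70*a^3 - 8*a^2 - 8*a + t^2*(-56*a - 16) + t*(77*a^2 + 36*a + 4)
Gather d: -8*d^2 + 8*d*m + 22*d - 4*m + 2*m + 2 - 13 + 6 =-8*d^2 + d*(8*m + 22) - 2*m - 5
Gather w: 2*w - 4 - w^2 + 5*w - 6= -w^2 + 7*w - 10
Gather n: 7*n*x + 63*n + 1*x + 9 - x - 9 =n*(7*x + 63)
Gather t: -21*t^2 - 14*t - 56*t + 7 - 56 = -21*t^2 - 70*t - 49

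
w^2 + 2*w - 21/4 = (w - 3/2)*(w + 7/2)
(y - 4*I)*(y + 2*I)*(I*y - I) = I*y^3 + 2*y^2 - I*y^2 - 2*y + 8*I*y - 8*I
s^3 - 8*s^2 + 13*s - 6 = (s - 6)*(s - 1)^2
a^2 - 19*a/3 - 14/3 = (a - 7)*(a + 2/3)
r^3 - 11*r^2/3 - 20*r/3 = r*(r - 5)*(r + 4/3)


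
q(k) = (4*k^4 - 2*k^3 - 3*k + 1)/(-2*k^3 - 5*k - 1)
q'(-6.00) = -2.11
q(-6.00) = 12.22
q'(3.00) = -2.20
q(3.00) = -3.74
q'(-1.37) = -1.76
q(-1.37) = 2.21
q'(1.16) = -1.18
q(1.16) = -0.17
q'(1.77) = -1.90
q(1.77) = -1.14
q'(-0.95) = -0.97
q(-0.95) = 1.61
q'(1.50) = -1.66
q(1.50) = -0.66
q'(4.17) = -2.18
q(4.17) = -6.31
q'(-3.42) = -2.22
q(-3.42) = 6.64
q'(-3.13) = -2.24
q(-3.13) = 6.00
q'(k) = (6*k^2 + 5)*(4*k^4 - 2*k^3 - 3*k + 1)/(-2*k^3 - 5*k - 1)^2 + (16*k^3 - 6*k^2 - 3)/(-2*k^3 - 5*k - 1) = 4*(-2*k^6 - 15*k^4 - 2*k^3 + 3*k^2 + 2)/(4*k^6 + 20*k^4 + 4*k^3 + 25*k^2 + 10*k + 1)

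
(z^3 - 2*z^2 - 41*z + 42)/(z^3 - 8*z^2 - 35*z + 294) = (z - 1)/(z - 7)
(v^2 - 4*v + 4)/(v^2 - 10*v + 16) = (v - 2)/(v - 8)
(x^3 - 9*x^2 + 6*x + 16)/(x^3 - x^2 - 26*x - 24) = (x^2 - 10*x + 16)/(x^2 - 2*x - 24)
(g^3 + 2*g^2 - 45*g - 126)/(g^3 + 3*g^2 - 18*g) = (g^2 - 4*g - 21)/(g*(g - 3))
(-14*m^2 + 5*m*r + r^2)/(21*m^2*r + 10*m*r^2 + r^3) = (-2*m + r)/(r*(3*m + r))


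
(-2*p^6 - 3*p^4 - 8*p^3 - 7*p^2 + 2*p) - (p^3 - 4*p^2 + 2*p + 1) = -2*p^6 - 3*p^4 - 9*p^3 - 3*p^2 - 1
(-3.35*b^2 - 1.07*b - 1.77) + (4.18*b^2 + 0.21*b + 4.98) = 0.83*b^2 - 0.86*b + 3.21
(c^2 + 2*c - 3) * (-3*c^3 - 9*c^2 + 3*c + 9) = -3*c^5 - 15*c^4 - 6*c^3 + 42*c^2 + 9*c - 27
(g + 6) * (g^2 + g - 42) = g^3 + 7*g^2 - 36*g - 252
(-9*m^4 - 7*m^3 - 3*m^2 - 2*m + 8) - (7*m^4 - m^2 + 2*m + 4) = -16*m^4 - 7*m^3 - 2*m^2 - 4*m + 4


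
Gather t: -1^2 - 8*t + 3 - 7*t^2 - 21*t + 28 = -7*t^2 - 29*t + 30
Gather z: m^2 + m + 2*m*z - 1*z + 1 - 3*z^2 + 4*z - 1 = m^2 + m - 3*z^2 + z*(2*m + 3)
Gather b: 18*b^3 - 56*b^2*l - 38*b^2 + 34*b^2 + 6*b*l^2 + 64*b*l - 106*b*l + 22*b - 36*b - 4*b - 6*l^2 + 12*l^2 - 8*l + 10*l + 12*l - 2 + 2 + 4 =18*b^3 + b^2*(-56*l - 4) + b*(6*l^2 - 42*l - 18) + 6*l^2 + 14*l + 4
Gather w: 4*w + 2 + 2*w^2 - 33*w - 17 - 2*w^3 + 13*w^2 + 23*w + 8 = -2*w^3 + 15*w^2 - 6*w - 7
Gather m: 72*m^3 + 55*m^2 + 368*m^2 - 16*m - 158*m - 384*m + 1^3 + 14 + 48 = 72*m^3 + 423*m^2 - 558*m + 63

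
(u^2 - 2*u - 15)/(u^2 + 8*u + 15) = (u - 5)/(u + 5)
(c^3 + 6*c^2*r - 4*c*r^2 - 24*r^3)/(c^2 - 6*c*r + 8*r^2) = (-c^2 - 8*c*r - 12*r^2)/(-c + 4*r)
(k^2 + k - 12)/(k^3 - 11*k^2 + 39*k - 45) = (k + 4)/(k^2 - 8*k + 15)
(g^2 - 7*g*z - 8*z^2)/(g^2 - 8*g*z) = (g + z)/g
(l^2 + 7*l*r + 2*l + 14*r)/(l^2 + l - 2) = (l + 7*r)/(l - 1)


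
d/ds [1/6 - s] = -1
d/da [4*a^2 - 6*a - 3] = 8*a - 6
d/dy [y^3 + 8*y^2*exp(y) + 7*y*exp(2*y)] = 8*y^2*exp(y) + 3*y^2 + 14*y*exp(2*y) + 16*y*exp(y) + 7*exp(2*y)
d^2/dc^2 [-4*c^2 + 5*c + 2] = -8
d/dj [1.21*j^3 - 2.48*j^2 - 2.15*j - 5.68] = 3.63*j^2 - 4.96*j - 2.15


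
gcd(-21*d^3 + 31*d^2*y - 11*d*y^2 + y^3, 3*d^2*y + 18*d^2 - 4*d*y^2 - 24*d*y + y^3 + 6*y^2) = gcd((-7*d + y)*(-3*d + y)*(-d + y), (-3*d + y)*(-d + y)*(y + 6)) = 3*d^2 - 4*d*y + y^2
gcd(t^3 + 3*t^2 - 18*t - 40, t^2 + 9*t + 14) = t + 2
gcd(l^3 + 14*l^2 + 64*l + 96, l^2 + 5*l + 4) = l + 4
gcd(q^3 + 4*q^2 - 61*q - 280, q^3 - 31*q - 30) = q + 5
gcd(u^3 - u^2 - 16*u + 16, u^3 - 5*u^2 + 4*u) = u^2 - 5*u + 4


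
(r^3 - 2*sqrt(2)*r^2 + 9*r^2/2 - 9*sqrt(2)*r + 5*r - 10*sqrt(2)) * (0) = 0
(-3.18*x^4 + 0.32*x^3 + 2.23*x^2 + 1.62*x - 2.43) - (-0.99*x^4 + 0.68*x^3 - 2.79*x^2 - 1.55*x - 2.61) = -2.19*x^4 - 0.36*x^3 + 5.02*x^2 + 3.17*x + 0.18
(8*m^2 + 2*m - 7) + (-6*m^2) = 2*m^2 + 2*m - 7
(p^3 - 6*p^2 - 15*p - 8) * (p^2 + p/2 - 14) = p^5 - 11*p^4/2 - 32*p^3 + 137*p^2/2 + 206*p + 112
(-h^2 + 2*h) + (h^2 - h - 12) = h - 12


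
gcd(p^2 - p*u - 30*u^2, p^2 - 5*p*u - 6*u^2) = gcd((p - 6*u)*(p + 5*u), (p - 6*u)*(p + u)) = p - 6*u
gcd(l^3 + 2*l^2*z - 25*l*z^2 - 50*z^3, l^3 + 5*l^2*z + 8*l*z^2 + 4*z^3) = l + 2*z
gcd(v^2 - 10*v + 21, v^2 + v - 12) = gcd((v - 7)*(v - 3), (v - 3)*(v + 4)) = v - 3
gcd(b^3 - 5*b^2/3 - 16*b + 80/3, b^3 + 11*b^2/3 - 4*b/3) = b + 4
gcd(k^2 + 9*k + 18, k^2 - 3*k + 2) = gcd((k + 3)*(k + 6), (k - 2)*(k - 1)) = 1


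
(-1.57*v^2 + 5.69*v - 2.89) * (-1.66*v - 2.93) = 2.6062*v^3 - 4.8453*v^2 - 11.8743*v + 8.4677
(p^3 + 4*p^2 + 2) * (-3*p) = -3*p^4 - 12*p^3 - 6*p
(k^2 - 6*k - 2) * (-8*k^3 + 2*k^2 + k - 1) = -8*k^5 + 50*k^4 + 5*k^3 - 11*k^2 + 4*k + 2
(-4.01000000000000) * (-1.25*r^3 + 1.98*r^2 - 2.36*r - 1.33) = 5.0125*r^3 - 7.9398*r^2 + 9.4636*r + 5.3333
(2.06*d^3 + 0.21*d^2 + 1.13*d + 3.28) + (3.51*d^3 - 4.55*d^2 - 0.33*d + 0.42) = 5.57*d^3 - 4.34*d^2 + 0.8*d + 3.7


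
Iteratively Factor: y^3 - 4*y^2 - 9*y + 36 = (y + 3)*(y^2 - 7*y + 12) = (y - 3)*(y + 3)*(y - 4)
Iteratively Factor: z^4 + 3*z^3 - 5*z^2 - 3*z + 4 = (z - 1)*(z^3 + 4*z^2 - z - 4) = (z - 1)^2*(z^2 + 5*z + 4) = (z - 1)^2*(z + 1)*(z + 4)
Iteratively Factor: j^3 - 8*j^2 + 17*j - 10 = (j - 2)*(j^2 - 6*j + 5) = (j - 2)*(j - 1)*(j - 5)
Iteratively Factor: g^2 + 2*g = (g)*(g + 2)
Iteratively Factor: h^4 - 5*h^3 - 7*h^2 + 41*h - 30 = (h - 5)*(h^3 - 7*h + 6) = (h - 5)*(h + 3)*(h^2 - 3*h + 2) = (h - 5)*(h - 2)*(h + 3)*(h - 1)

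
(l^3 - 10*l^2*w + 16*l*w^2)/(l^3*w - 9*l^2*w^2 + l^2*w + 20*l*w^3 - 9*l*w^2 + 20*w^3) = l*(l^2 - 10*l*w + 16*w^2)/(w*(l^3 - 9*l^2*w + l^2 + 20*l*w^2 - 9*l*w + 20*w^2))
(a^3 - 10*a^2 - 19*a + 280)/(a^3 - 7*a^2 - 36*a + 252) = (a^2 - 3*a - 40)/(a^2 - 36)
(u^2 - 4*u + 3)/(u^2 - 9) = (u - 1)/(u + 3)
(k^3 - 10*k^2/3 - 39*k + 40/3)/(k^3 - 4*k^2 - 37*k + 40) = (k - 1/3)/(k - 1)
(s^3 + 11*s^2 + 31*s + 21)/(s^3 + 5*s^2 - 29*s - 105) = (s + 1)/(s - 5)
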